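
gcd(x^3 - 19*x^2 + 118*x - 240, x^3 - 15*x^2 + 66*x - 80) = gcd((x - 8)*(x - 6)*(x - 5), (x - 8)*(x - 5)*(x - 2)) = x^2 - 13*x + 40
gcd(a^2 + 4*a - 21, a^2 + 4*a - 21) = a^2 + 4*a - 21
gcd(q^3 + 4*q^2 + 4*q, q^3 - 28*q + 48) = 1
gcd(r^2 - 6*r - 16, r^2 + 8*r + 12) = r + 2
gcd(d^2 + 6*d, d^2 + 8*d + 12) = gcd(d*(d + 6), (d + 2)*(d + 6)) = d + 6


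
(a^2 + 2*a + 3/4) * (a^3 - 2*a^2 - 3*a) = a^5 - 25*a^3/4 - 15*a^2/2 - 9*a/4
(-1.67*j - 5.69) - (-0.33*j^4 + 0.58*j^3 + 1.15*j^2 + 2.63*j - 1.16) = 0.33*j^4 - 0.58*j^3 - 1.15*j^2 - 4.3*j - 4.53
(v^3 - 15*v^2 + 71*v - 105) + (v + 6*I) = v^3 - 15*v^2 + 72*v - 105 + 6*I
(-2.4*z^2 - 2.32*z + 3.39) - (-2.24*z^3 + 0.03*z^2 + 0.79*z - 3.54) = 2.24*z^3 - 2.43*z^2 - 3.11*z + 6.93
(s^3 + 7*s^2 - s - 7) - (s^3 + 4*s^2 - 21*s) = 3*s^2 + 20*s - 7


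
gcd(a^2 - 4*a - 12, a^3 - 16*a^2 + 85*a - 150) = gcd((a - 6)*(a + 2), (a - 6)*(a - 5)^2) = a - 6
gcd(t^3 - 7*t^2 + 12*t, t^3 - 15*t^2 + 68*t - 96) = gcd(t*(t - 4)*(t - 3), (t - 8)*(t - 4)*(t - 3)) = t^2 - 7*t + 12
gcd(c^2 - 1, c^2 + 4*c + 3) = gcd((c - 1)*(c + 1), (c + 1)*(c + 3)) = c + 1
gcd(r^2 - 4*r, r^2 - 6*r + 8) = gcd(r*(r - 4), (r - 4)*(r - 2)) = r - 4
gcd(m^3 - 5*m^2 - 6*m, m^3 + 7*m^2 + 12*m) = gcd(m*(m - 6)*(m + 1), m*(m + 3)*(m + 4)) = m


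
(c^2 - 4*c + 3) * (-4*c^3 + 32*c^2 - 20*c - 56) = -4*c^5 + 48*c^4 - 160*c^3 + 120*c^2 + 164*c - 168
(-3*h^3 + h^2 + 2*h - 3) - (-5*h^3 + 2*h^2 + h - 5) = 2*h^3 - h^2 + h + 2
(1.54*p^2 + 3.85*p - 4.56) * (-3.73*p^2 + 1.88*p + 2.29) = -5.7442*p^4 - 11.4653*p^3 + 27.7734*p^2 + 0.2437*p - 10.4424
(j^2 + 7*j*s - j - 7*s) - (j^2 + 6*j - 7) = 7*j*s - 7*j - 7*s + 7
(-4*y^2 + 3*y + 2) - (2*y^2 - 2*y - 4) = -6*y^2 + 5*y + 6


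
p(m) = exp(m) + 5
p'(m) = exp(m)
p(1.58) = 9.85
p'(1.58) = 4.85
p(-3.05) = 5.05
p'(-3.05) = 0.05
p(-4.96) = 5.01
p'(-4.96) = 0.01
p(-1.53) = 5.22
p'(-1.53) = 0.22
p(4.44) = 89.77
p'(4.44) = 84.77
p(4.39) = 85.64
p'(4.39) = 80.64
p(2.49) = 17.06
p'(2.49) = 12.06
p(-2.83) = 5.06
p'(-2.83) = 0.06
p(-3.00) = 5.05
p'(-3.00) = 0.05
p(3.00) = 25.09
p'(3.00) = 20.09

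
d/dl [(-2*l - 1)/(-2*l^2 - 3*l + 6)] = (4*l^2 + 6*l - (2*l + 1)*(4*l + 3) - 12)/(2*l^2 + 3*l - 6)^2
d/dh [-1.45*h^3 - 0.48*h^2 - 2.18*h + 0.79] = -4.35*h^2 - 0.96*h - 2.18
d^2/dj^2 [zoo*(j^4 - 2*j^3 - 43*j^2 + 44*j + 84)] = zoo*(j^2 + j + 1)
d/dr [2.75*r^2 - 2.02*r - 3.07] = 5.5*r - 2.02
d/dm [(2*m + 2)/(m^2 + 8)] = 2*(m^2 - 2*m*(m + 1) + 8)/(m^2 + 8)^2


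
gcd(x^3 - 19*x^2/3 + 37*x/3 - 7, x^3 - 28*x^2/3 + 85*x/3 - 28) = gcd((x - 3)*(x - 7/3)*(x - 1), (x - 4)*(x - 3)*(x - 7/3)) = x^2 - 16*x/3 + 7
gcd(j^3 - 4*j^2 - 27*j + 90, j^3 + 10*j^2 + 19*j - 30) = j + 5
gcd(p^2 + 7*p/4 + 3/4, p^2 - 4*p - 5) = p + 1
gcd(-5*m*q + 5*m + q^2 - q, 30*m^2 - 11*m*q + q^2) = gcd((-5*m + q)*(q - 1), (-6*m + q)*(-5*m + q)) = -5*m + q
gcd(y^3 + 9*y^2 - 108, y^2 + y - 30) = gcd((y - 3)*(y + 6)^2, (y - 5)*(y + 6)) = y + 6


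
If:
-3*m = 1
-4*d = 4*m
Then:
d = 1/3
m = -1/3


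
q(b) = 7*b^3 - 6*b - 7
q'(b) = 21*b^2 - 6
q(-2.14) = -62.76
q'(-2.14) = 90.17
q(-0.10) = -6.41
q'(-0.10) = -5.79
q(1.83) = 24.92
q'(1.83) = 64.33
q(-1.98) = -49.46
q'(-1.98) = 76.33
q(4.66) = 673.40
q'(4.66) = 450.03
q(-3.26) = -229.96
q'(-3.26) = 217.18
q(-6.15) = -1598.36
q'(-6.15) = 788.27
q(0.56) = -9.13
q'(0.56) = 0.59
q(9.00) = 5042.00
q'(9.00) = 1695.00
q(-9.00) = -5056.00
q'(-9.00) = 1695.00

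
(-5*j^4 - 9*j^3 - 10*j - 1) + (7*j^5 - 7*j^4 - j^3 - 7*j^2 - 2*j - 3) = 7*j^5 - 12*j^4 - 10*j^3 - 7*j^2 - 12*j - 4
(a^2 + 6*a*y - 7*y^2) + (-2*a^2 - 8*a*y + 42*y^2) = -a^2 - 2*a*y + 35*y^2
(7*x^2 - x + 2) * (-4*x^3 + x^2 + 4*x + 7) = -28*x^5 + 11*x^4 + 19*x^3 + 47*x^2 + x + 14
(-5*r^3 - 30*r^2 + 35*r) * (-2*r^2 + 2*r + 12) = 10*r^5 + 50*r^4 - 190*r^3 - 290*r^2 + 420*r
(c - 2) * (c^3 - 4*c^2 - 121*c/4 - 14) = c^4 - 6*c^3 - 89*c^2/4 + 93*c/2 + 28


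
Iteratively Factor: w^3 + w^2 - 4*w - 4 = (w + 2)*(w^2 - w - 2) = (w + 1)*(w + 2)*(w - 2)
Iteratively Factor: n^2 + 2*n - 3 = (n - 1)*(n + 3)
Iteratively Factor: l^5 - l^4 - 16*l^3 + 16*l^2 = (l - 1)*(l^4 - 16*l^2) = l*(l - 1)*(l^3 - 16*l) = l^2*(l - 1)*(l^2 - 16) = l^2*(l - 1)*(l + 4)*(l - 4)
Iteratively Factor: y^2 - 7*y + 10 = (y - 2)*(y - 5)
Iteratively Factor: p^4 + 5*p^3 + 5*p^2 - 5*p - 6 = (p + 1)*(p^3 + 4*p^2 + p - 6) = (p - 1)*(p + 1)*(p^2 + 5*p + 6) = (p - 1)*(p + 1)*(p + 2)*(p + 3)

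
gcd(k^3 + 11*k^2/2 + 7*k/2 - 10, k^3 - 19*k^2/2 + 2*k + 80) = k + 5/2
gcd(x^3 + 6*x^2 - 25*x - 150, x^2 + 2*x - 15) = x + 5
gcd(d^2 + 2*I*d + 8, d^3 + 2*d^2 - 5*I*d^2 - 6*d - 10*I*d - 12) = d - 2*I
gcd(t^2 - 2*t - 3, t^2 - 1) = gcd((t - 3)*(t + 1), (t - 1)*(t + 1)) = t + 1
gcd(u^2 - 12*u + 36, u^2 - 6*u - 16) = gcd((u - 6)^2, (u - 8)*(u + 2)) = 1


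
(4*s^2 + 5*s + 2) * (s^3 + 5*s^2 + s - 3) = 4*s^5 + 25*s^4 + 31*s^3 + 3*s^2 - 13*s - 6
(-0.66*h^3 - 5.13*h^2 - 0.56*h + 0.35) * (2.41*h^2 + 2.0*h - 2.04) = -1.5906*h^5 - 13.6833*h^4 - 10.2632*h^3 + 10.1887*h^2 + 1.8424*h - 0.714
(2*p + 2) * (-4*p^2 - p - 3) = -8*p^3 - 10*p^2 - 8*p - 6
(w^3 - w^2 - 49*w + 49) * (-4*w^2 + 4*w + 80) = -4*w^5 + 8*w^4 + 272*w^3 - 472*w^2 - 3724*w + 3920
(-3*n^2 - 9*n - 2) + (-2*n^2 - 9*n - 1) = -5*n^2 - 18*n - 3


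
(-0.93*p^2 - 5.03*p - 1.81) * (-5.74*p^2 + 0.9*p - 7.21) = 5.3382*p^4 + 28.0352*p^3 + 12.5677*p^2 + 34.6373*p + 13.0501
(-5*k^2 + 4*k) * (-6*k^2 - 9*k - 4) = 30*k^4 + 21*k^3 - 16*k^2 - 16*k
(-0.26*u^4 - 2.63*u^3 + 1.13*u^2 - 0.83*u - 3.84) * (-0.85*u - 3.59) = 0.221*u^5 + 3.1689*u^4 + 8.4812*u^3 - 3.3512*u^2 + 6.2437*u + 13.7856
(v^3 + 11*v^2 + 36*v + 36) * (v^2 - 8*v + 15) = v^5 + 3*v^4 - 37*v^3 - 87*v^2 + 252*v + 540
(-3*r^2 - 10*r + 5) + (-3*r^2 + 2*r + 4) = -6*r^2 - 8*r + 9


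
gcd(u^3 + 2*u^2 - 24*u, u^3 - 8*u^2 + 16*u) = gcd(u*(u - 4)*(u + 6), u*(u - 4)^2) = u^2 - 4*u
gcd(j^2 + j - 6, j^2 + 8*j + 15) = j + 3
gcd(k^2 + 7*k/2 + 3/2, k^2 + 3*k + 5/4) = k + 1/2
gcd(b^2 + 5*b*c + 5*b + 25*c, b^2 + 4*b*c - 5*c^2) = b + 5*c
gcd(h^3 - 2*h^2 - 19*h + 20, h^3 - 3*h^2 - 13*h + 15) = h^2 - 6*h + 5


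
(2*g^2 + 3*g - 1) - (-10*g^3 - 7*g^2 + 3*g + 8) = 10*g^3 + 9*g^2 - 9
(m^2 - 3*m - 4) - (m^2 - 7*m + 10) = 4*m - 14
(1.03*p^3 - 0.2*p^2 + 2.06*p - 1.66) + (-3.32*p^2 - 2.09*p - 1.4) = 1.03*p^3 - 3.52*p^2 - 0.0299999999999998*p - 3.06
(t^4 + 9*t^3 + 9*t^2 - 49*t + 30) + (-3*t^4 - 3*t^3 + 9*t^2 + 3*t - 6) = -2*t^4 + 6*t^3 + 18*t^2 - 46*t + 24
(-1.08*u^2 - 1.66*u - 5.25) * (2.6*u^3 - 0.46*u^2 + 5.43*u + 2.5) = -2.808*u^5 - 3.8192*u^4 - 18.7508*u^3 - 9.2988*u^2 - 32.6575*u - 13.125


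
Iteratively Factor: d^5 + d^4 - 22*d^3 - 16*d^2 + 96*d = (d - 2)*(d^4 + 3*d^3 - 16*d^2 - 48*d) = d*(d - 2)*(d^3 + 3*d^2 - 16*d - 48) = d*(d - 2)*(d + 3)*(d^2 - 16) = d*(d - 4)*(d - 2)*(d + 3)*(d + 4)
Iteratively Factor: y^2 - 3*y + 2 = (y - 1)*(y - 2)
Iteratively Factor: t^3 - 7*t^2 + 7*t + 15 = (t + 1)*(t^2 - 8*t + 15) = (t - 5)*(t + 1)*(t - 3)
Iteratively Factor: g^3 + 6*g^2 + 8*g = (g)*(g^2 + 6*g + 8) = g*(g + 2)*(g + 4)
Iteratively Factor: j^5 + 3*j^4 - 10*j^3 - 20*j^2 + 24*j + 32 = (j + 2)*(j^4 + j^3 - 12*j^2 + 4*j + 16) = (j - 2)*(j + 2)*(j^3 + 3*j^2 - 6*j - 8) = (j - 2)^2*(j + 2)*(j^2 + 5*j + 4) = (j - 2)^2*(j + 2)*(j + 4)*(j + 1)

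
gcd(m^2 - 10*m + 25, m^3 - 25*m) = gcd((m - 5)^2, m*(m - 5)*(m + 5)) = m - 5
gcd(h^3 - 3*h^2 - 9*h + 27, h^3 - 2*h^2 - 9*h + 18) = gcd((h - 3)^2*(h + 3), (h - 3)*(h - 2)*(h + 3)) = h^2 - 9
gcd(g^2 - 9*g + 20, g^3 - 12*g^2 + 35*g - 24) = 1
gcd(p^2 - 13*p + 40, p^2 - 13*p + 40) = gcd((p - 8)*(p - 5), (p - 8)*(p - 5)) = p^2 - 13*p + 40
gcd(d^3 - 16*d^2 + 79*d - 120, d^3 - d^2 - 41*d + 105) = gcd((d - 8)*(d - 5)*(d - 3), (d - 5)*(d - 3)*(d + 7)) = d^2 - 8*d + 15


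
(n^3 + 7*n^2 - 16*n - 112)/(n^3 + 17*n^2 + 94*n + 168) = (n - 4)/(n + 6)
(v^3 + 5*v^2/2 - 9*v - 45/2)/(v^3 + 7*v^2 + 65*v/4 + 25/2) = 2*(v^2 - 9)/(2*v^2 + 9*v + 10)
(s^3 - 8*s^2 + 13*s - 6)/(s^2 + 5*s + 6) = (s^3 - 8*s^2 + 13*s - 6)/(s^2 + 5*s + 6)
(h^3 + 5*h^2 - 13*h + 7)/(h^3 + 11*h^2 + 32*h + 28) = (h^2 - 2*h + 1)/(h^2 + 4*h + 4)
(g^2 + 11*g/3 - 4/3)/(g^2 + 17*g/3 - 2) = (g + 4)/(g + 6)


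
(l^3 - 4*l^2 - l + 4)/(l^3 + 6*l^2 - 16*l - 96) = (l^2 - 1)/(l^2 + 10*l + 24)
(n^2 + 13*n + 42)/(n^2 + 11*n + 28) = (n + 6)/(n + 4)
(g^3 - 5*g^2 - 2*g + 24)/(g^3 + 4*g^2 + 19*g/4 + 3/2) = 4*(g^2 - 7*g + 12)/(4*g^2 + 8*g + 3)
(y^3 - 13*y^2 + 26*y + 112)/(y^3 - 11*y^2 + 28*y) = (y^2 - 6*y - 16)/(y*(y - 4))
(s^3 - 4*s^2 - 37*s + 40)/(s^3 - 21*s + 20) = (s - 8)/(s - 4)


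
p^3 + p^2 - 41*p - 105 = (p - 7)*(p + 3)*(p + 5)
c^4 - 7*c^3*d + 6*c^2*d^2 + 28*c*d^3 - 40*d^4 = (c - 5*d)*(c - 2*d)^2*(c + 2*d)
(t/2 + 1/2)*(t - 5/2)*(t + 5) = t^3/2 + 7*t^2/4 - 5*t - 25/4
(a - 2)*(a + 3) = a^2 + a - 6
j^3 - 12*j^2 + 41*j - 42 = (j - 7)*(j - 3)*(j - 2)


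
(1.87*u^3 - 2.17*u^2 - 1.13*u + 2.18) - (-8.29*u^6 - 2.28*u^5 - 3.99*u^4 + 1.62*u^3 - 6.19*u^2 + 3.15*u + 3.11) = 8.29*u^6 + 2.28*u^5 + 3.99*u^4 + 0.25*u^3 + 4.02*u^2 - 4.28*u - 0.93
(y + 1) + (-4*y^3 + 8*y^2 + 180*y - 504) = -4*y^3 + 8*y^2 + 181*y - 503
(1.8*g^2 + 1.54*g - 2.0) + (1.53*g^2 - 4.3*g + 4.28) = 3.33*g^2 - 2.76*g + 2.28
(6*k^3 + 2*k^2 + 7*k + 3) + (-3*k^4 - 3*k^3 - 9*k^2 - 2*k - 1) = -3*k^4 + 3*k^3 - 7*k^2 + 5*k + 2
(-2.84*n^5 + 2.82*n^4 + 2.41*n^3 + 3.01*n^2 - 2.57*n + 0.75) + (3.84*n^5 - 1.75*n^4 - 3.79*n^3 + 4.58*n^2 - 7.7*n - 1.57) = 1.0*n^5 + 1.07*n^4 - 1.38*n^3 + 7.59*n^2 - 10.27*n - 0.82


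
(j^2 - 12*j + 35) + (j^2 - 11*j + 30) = 2*j^2 - 23*j + 65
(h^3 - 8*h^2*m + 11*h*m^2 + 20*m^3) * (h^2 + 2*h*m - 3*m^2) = h^5 - 6*h^4*m - 8*h^3*m^2 + 66*h^2*m^3 + 7*h*m^4 - 60*m^5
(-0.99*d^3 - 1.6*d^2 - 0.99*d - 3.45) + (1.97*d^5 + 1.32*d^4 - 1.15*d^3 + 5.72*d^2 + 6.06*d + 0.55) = 1.97*d^5 + 1.32*d^4 - 2.14*d^3 + 4.12*d^2 + 5.07*d - 2.9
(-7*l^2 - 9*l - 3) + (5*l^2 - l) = -2*l^2 - 10*l - 3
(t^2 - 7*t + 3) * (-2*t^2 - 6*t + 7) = -2*t^4 + 8*t^3 + 43*t^2 - 67*t + 21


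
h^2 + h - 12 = (h - 3)*(h + 4)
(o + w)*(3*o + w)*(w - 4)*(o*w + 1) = 3*o^3*w^2 - 12*o^3*w + 4*o^2*w^3 - 16*o^2*w^2 + 3*o^2*w - 12*o^2 + o*w^4 - 4*o*w^3 + 4*o*w^2 - 16*o*w + w^3 - 4*w^2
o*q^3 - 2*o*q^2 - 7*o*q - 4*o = (q - 4)*(q + 1)*(o*q + o)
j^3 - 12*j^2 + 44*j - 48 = (j - 6)*(j - 4)*(j - 2)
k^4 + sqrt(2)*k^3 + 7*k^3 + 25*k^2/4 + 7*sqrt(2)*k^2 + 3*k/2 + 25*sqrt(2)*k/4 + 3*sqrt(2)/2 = (k + 1/2)^2*(k + 6)*(k + sqrt(2))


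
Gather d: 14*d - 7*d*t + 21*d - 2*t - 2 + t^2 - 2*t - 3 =d*(35 - 7*t) + t^2 - 4*t - 5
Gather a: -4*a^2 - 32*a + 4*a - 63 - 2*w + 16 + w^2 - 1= -4*a^2 - 28*a + w^2 - 2*w - 48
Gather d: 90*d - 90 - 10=90*d - 100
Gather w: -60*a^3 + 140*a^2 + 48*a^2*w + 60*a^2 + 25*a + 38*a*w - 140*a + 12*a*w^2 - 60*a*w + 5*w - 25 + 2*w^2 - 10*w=-60*a^3 + 200*a^2 - 115*a + w^2*(12*a + 2) + w*(48*a^2 - 22*a - 5) - 25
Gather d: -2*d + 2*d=0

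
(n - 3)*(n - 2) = n^2 - 5*n + 6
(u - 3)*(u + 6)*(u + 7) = u^3 + 10*u^2 + 3*u - 126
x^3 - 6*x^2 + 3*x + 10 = (x - 5)*(x - 2)*(x + 1)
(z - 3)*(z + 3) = z^2 - 9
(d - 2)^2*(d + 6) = d^3 + 2*d^2 - 20*d + 24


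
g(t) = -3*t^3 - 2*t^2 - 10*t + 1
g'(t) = -9*t^2 - 4*t - 10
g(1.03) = -14.70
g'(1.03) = -23.67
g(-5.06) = 389.06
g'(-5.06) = -220.19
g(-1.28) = 16.81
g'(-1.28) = -19.63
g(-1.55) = 22.87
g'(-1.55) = -25.42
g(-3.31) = 120.98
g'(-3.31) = -95.36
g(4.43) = -343.36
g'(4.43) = -204.34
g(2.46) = -80.36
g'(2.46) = -74.30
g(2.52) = -84.91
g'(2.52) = -77.23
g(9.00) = -2438.00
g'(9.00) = -775.00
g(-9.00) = 2116.00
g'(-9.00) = -703.00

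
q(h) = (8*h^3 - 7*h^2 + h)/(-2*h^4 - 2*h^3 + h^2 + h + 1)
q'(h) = (24*h^2 - 14*h + 1)/(-2*h^4 - 2*h^3 + h^2 + h + 1) + (8*h^3 - 7*h^2 + h)*(8*h^3 + 6*h^2 - 2*h - 1)/(-2*h^4 - 2*h^3 + h^2 + h + 1)^2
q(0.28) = -0.07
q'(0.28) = -0.75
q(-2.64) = 3.61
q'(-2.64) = 2.90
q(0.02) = 0.02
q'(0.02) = 0.70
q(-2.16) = 5.81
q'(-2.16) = 7.20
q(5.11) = -0.56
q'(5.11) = 0.07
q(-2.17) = 5.74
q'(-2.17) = 7.04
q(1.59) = -1.02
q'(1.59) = 0.30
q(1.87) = -0.95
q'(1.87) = 0.21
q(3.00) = -0.77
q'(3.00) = 0.13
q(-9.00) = 0.55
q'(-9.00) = 0.08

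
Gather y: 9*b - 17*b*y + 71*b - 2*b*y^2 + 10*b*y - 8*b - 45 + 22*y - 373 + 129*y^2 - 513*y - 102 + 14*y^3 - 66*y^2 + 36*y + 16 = 72*b + 14*y^3 + y^2*(63 - 2*b) + y*(-7*b - 455) - 504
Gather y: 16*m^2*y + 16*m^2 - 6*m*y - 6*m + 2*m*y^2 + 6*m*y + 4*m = 16*m^2*y + 16*m^2 + 2*m*y^2 - 2*m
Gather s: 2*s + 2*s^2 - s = 2*s^2 + s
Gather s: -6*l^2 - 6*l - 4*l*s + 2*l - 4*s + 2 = -6*l^2 - 4*l + s*(-4*l - 4) + 2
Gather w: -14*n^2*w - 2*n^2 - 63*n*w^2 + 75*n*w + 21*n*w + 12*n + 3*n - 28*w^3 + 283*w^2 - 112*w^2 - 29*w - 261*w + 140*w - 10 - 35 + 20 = -2*n^2 + 15*n - 28*w^3 + w^2*(171 - 63*n) + w*(-14*n^2 + 96*n - 150) - 25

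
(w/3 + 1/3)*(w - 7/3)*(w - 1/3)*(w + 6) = w^4/3 + 13*w^3/9 - 107*w^2/27 - 95*w/27 + 14/9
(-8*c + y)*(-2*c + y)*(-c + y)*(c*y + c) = -16*c^4*y - 16*c^4 + 26*c^3*y^2 + 26*c^3*y - 11*c^2*y^3 - 11*c^2*y^2 + c*y^4 + c*y^3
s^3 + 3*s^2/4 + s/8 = s*(s + 1/4)*(s + 1/2)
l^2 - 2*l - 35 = (l - 7)*(l + 5)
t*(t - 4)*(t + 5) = t^3 + t^2 - 20*t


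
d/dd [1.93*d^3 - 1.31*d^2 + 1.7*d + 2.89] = 5.79*d^2 - 2.62*d + 1.7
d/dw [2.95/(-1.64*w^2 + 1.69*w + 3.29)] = (9.676*w - 4.9855)/(-1.64*w^2 + 1.69*w + 3.29)^2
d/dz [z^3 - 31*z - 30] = 3*z^2 - 31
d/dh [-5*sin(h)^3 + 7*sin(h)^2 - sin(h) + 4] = (-15*sin(h)^2 + 14*sin(h) - 1)*cos(h)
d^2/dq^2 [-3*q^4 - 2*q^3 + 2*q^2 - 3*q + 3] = -36*q^2 - 12*q + 4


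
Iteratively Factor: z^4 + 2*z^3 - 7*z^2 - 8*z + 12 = (z - 2)*(z^3 + 4*z^2 + z - 6) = (z - 2)*(z + 2)*(z^2 + 2*z - 3) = (z - 2)*(z - 1)*(z + 2)*(z + 3)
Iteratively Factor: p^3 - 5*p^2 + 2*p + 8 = (p + 1)*(p^2 - 6*p + 8) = (p - 4)*(p + 1)*(p - 2)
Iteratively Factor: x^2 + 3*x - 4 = (x - 1)*(x + 4)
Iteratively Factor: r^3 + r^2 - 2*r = (r - 1)*(r^2 + 2*r) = r*(r - 1)*(r + 2)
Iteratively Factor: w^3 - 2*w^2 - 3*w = (w - 3)*(w^2 + w) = (w - 3)*(w + 1)*(w)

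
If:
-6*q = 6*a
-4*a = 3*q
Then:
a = 0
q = 0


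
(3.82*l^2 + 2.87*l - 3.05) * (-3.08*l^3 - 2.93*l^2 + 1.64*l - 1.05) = -11.7656*l^5 - 20.0322*l^4 + 7.2497*l^3 + 9.6323*l^2 - 8.0155*l + 3.2025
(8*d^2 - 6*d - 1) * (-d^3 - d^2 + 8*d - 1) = -8*d^5 - 2*d^4 + 71*d^3 - 55*d^2 - 2*d + 1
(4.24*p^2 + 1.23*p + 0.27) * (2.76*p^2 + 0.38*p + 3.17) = 11.7024*p^4 + 5.006*p^3 + 14.6534*p^2 + 4.0017*p + 0.8559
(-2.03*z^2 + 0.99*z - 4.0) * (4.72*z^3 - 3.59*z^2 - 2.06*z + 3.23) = -9.5816*z^5 + 11.9605*z^4 - 18.2523*z^3 + 5.7637*z^2 + 11.4377*z - 12.92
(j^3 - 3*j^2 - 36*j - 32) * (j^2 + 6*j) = j^5 + 3*j^4 - 54*j^3 - 248*j^2 - 192*j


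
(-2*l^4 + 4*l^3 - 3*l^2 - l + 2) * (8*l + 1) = -16*l^5 + 30*l^4 - 20*l^3 - 11*l^2 + 15*l + 2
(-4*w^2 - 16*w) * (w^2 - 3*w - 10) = -4*w^4 - 4*w^3 + 88*w^2 + 160*w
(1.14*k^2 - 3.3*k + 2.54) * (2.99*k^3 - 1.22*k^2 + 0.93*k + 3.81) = 3.4086*k^5 - 11.2578*k^4 + 12.6808*k^3 - 1.8244*k^2 - 10.2108*k + 9.6774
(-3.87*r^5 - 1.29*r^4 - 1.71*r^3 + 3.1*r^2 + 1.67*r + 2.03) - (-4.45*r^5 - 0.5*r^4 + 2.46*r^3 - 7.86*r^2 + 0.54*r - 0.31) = 0.58*r^5 - 0.79*r^4 - 4.17*r^3 + 10.96*r^2 + 1.13*r + 2.34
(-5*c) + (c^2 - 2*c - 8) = c^2 - 7*c - 8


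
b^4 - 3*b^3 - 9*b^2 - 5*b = b*(b - 5)*(b + 1)^2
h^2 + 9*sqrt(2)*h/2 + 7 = (h + sqrt(2))*(h + 7*sqrt(2)/2)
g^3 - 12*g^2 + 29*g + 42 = (g - 7)*(g - 6)*(g + 1)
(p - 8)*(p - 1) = p^2 - 9*p + 8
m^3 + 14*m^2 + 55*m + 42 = (m + 1)*(m + 6)*(m + 7)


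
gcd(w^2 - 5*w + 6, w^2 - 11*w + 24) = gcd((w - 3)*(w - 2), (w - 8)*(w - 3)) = w - 3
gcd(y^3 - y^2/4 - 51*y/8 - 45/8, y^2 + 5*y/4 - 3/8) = y + 3/2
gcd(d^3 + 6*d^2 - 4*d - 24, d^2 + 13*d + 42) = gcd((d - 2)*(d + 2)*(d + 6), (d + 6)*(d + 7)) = d + 6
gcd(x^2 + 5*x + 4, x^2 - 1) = x + 1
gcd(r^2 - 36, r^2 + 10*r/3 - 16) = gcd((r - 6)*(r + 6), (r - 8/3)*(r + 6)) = r + 6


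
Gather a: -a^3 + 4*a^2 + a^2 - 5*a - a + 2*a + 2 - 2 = -a^3 + 5*a^2 - 4*a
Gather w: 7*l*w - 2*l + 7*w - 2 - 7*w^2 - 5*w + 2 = -2*l - 7*w^2 + w*(7*l + 2)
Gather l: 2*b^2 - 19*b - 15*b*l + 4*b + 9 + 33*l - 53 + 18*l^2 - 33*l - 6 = 2*b^2 - 15*b*l - 15*b + 18*l^2 - 50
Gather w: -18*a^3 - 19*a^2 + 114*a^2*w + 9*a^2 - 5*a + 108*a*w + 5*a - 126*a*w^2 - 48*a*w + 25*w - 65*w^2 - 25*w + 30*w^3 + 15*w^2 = -18*a^3 - 10*a^2 + 30*w^3 + w^2*(-126*a - 50) + w*(114*a^2 + 60*a)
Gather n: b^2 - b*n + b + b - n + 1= b^2 + 2*b + n*(-b - 1) + 1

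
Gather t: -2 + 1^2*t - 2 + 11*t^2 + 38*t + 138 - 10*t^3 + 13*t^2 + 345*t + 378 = -10*t^3 + 24*t^2 + 384*t + 512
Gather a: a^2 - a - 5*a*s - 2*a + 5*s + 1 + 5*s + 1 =a^2 + a*(-5*s - 3) + 10*s + 2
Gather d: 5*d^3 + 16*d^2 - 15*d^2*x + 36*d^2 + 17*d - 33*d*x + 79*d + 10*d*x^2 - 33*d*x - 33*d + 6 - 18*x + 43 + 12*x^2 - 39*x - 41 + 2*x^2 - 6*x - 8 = 5*d^3 + d^2*(52 - 15*x) + d*(10*x^2 - 66*x + 63) + 14*x^2 - 63*x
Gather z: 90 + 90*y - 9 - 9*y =81*y + 81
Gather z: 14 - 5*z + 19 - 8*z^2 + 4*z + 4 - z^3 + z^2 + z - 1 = -z^3 - 7*z^2 + 36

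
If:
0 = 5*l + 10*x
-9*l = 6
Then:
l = -2/3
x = 1/3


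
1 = 1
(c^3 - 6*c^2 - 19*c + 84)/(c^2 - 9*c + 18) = (c^2 - 3*c - 28)/(c - 6)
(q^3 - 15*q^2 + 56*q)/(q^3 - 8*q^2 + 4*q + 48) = q*(q^2 - 15*q + 56)/(q^3 - 8*q^2 + 4*q + 48)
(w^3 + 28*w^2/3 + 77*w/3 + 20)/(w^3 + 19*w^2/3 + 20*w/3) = (w + 3)/w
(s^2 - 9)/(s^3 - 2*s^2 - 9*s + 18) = 1/(s - 2)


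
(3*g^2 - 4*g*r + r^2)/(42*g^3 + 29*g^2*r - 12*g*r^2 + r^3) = (3*g^2 - 4*g*r + r^2)/(42*g^3 + 29*g^2*r - 12*g*r^2 + r^3)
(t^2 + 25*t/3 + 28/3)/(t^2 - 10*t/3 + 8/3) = (3*t^2 + 25*t + 28)/(3*t^2 - 10*t + 8)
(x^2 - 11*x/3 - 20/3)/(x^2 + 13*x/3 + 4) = (x - 5)/(x + 3)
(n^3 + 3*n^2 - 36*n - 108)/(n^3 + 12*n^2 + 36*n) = (n^2 - 3*n - 18)/(n*(n + 6))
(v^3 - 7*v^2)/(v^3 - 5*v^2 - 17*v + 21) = v^2/(v^2 + 2*v - 3)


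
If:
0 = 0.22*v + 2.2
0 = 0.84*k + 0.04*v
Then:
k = 0.48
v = -10.00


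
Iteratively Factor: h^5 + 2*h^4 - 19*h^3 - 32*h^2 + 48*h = (h + 3)*(h^4 - h^3 - 16*h^2 + 16*h) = h*(h + 3)*(h^3 - h^2 - 16*h + 16) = h*(h - 4)*(h + 3)*(h^2 + 3*h - 4) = h*(h - 4)*(h + 3)*(h + 4)*(h - 1)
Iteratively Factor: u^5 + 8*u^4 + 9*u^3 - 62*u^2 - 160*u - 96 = (u + 4)*(u^4 + 4*u^3 - 7*u^2 - 34*u - 24) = (u - 3)*(u + 4)*(u^3 + 7*u^2 + 14*u + 8) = (u - 3)*(u + 2)*(u + 4)*(u^2 + 5*u + 4) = (u - 3)*(u + 1)*(u + 2)*(u + 4)*(u + 4)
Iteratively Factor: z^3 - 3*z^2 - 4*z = (z - 4)*(z^2 + z) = z*(z - 4)*(z + 1)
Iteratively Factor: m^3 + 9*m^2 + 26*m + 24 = (m + 3)*(m^2 + 6*m + 8) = (m + 3)*(m + 4)*(m + 2)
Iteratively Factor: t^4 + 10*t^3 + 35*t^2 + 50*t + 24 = (t + 4)*(t^3 + 6*t^2 + 11*t + 6) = (t + 1)*(t + 4)*(t^2 + 5*t + 6) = (t + 1)*(t + 3)*(t + 4)*(t + 2)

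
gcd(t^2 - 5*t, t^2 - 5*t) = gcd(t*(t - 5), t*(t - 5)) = t^2 - 5*t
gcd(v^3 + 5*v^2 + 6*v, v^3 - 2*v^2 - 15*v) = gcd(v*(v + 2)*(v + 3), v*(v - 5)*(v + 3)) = v^2 + 3*v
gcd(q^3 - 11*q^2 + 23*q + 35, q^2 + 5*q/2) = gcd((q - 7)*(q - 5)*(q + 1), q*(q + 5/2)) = 1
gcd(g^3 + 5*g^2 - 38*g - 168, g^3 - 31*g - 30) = g - 6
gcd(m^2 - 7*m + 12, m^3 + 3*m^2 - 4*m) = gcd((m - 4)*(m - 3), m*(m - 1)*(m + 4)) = 1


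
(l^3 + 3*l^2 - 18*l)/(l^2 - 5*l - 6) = l*(-l^2 - 3*l + 18)/(-l^2 + 5*l + 6)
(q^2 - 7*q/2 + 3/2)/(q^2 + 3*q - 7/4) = 2*(q - 3)/(2*q + 7)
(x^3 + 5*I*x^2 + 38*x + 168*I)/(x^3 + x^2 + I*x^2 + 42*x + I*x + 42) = (x + 4*I)/(x + 1)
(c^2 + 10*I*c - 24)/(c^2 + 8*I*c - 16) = (c + 6*I)/(c + 4*I)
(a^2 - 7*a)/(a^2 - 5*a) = (a - 7)/(a - 5)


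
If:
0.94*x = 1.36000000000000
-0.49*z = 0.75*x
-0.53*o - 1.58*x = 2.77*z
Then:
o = 7.26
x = 1.45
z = -2.21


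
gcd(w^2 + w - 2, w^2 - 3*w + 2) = w - 1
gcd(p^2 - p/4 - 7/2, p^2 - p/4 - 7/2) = p^2 - p/4 - 7/2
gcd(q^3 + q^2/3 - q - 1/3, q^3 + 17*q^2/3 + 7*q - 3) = 1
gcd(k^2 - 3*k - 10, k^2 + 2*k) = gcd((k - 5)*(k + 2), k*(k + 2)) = k + 2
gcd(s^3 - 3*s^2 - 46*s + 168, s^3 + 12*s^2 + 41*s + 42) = s + 7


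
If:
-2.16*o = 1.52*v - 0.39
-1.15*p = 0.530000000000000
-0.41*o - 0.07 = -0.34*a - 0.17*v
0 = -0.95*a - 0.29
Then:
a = -0.31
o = -0.20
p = -0.46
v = 0.54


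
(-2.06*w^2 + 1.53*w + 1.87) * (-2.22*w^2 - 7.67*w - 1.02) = 4.5732*w^4 + 12.4036*w^3 - 13.7853*w^2 - 15.9035*w - 1.9074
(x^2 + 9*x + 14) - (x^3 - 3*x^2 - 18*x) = -x^3 + 4*x^2 + 27*x + 14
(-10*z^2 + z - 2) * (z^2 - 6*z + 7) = -10*z^4 + 61*z^3 - 78*z^2 + 19*z - 14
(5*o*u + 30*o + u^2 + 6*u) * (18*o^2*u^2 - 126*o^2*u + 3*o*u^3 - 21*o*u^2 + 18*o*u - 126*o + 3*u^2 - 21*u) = 90*o^3*u^3 - 90*o^3*u^2 - 3780*o^3*u + 33*o^2*u^4 - 33*o^2*u^3 - 1296*o^2*u^2 - 90*o^2*u - 3780*o^2 + 3*o*u^5 - 3*o*u^4 - 93*o*u^3 - 33*o*u^2 - 1386*o*u + 3*u^4 - 3*u^3 - 126*u^2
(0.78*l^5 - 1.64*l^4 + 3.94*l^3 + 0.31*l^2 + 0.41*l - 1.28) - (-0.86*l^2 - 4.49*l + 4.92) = 0.78*l^5 - 1.64*l^4 + 3.94*l^3 + 1.17*l^2 + 4.9*l - 6.2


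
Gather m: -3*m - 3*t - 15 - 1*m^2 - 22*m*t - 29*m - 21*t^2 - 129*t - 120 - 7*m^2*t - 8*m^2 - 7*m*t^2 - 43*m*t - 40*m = m^2*(-7*t - 9) + m*(-7*t^2 - 65*t - 72) - 21*t^2 - 132*t - 135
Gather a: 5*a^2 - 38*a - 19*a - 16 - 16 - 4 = 5*a^2 - 57*a - 36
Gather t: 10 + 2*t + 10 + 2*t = 4*t + 20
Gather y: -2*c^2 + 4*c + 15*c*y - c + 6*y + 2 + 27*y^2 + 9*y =-2*c^2 + 3*c + 27*y^2 + y*(15*c + 15) + 2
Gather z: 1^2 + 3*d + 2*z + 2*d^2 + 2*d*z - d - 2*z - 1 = 2*d^2 + 2*d*z + 2*d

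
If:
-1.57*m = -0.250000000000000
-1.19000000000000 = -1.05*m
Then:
No Solution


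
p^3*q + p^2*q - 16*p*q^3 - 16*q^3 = (p - 4*q)*(p + 4*q)*(p*q + q)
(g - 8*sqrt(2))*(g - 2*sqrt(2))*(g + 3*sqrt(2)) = g^3 - 7*sqrt(2)*g^2 - 28*g + 96*sqrt(2)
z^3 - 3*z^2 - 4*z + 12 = (z - 3)*(z - 2)*(z + 2)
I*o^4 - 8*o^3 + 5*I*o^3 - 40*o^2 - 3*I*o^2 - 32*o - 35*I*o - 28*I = (o + 4)*(o + I)*(o + 7*I)*(I*o + I)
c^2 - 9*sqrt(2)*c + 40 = (c - 5*sqrt(2))*(c - 4*sqrt(2))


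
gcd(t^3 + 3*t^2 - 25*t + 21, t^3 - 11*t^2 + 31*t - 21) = t^2 - 4*t + 3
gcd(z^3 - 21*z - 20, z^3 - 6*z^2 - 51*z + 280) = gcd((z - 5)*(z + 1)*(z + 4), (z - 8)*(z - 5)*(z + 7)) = z - 5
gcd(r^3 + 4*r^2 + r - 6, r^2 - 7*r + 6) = r - 1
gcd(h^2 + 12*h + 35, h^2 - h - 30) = h + 5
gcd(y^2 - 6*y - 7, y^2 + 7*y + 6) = y + 1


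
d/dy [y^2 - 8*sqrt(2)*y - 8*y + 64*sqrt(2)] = 2*y - 8*sqrt(2) - 8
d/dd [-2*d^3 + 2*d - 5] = 2 - 6*d^2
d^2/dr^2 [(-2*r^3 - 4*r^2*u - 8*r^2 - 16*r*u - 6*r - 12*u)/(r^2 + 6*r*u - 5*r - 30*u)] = 4*(-(2*r + 6*u - 5)^2*(r^3 + 2*r^2*u + 4*r^2 + 8*r*u + 3*r + 6*u) - (3*r + 2*u + 4)*(r^2 + 6*r*u - 5*r - 30*u)^2 + (r^2 + 6*r*u - 5*r - 30*u)*(r^3 + 2*r^2*u + 4*r^2 + 8*r*u + 3*r + 6*u + (2*r + 6*u - 5)*(3*r^2 + 4*r*u + 8*r + 8*u + 3)))/(r^2 + 6*r*u - 5*r - 30*u)^3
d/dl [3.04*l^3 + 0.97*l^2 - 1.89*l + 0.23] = 9.12*l^2 + 1.94*l - 1.89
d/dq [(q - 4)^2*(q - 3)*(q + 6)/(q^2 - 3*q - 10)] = 2*(q^5 - 7*q^4 - 5*q^3 + 18*q^2 + 548*q - 1392)/(q^4 - 6*q^3 - 11*q^2 + 60*q + 100)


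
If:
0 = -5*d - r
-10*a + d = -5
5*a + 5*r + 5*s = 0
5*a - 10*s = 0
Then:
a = 50/97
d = 15/97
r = -75/97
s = 25/97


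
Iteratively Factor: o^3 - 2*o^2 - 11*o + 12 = (o - 4)*(o^2 + 2*o - 3) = (o - 4)*(o - 1)*(o + 3)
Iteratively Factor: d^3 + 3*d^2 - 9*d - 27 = (d + 3)*(d^2 - 9) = (d - 3)*(d + 3)*(d + 3)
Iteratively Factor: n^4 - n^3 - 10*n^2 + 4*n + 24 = (n - 3)*(n^3 + 2*n^2 - 4*n - 8) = (n - 3)*(n + 2)*(n^2 - 4) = (n - 3)*(n + 2)^2*(n - 2)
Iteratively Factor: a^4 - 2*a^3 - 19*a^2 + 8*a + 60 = (a - 5)*(a^3 + 3*a^2 - 4*a - 12) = (a - 5)*(a - 2)*(a^2 + 5*a + 6) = (a - 5)*(a - 2)*(a + 3)*(a + 2)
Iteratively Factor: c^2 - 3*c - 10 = (c - 5)*(c + 2)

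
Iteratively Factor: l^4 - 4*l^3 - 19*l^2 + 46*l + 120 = (l + 3)*(l^3 - 7*l^2 + 2*l + 40) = (l + 2)*(l + 3)*(l^2 - 9*l + 20) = (l - 4)*(l + 2)*(l + 3)*(l - 5)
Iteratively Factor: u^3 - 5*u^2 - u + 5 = (u - 5)*(u^2 - 1) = (u - 5)*(u - 1)*(u + 1)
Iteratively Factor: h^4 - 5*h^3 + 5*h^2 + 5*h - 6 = (h + 1)*(h^3 - 6*h^2 + 11*h - 6) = (h - 2)*(h + 1)*(h^2 - 4*h + 3) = (h - 3)*(h - 2)*(h + 1)*(h - 1)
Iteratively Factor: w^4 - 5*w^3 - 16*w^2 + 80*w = (w - 4)*(w^3 - w^2 - 20*w) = (w - 5)*(w - 4)*(w^2 + 4*w) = (w - 5)*(w - 4)*(w + 4)*(w)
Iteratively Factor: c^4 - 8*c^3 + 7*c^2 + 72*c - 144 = (c - 3)*(c^3 - 5*c^2 - 8*c + 48) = (c - 3)*(c + 3)*(c^2 - 8*c + 16) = (c - 4)*(c - 3)*(c + 3)*(c - 4)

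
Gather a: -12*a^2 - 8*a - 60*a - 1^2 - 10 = -12*a^2 - 68*a - 11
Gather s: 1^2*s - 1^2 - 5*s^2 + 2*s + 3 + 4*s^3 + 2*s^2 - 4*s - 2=4*s^3 - 3*s^2 - s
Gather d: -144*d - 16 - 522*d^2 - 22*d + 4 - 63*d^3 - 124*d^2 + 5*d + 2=-63*d^3 - 646*d^2 - 161*d - 10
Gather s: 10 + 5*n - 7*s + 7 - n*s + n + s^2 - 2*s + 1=6*n + s^2 + s*(-n - 9) + 18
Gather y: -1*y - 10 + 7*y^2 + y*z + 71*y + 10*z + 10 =7*y^2 + y*(z + 70) + 10*z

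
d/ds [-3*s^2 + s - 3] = 1 - 6*s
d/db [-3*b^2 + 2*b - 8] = 2 - 6*b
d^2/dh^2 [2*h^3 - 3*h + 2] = 12*h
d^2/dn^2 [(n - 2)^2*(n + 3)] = 6*n - 2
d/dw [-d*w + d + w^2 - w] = -d + 2*w - 1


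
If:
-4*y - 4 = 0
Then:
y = -1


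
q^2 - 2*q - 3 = (q - 3)*(q + 1)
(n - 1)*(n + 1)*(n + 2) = n^3 + 2*n^2 - n - 2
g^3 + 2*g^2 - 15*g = g*(g - 3)*(g + 5)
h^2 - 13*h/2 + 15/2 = (h - 5)*(h - 3/2)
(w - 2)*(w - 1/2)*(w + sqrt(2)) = w^3 - 5*w^2/2 + sqrt(2)*w^2 - 5*sqrt(2)*w/2 + w + sqrt(2)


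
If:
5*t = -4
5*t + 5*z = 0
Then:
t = -4/5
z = 4/5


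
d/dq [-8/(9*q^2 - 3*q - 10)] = 24*(6*q - 1)/(-9*q^2 + 3*q + 10)^2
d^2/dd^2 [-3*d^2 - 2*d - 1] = -6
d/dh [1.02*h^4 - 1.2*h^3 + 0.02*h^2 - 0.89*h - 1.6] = 4.08*h^3 - 3.6*h^2 + 0.04*h - 0.89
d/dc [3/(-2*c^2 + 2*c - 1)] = 6*(2*c - 1)/(2*c^2 - 2*c + 1)^2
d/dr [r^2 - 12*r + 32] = 2*r - 12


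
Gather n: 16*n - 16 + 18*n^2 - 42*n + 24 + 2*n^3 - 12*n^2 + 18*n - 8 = 2*n^3 + 6*n^2 - 8*n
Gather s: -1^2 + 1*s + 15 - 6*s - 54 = -5*s - 40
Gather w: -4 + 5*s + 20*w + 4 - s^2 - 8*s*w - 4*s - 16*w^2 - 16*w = -s^2 + s - 16*w^2 + w*(4 - 8*s)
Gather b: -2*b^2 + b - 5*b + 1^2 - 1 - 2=-2*b^2 - 4*b - 2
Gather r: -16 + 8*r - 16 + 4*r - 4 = 12*r - 36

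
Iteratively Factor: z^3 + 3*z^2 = (z + 3)*(z^2) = z*(z + 3)*(z)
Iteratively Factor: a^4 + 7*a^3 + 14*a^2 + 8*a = (a + 4)*(a^3 + 3*a^2 + 2*a) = (a + 2)*(a + 4)*(a^2 + a) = a*(a + 2)*(a + 4)*(a + 1)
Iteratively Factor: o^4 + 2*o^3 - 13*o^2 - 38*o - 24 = (o + 2)*(o^3 - 13*o - 12) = (o - 4)*(o + 2)*(o^2 + 4*o + 3) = (o - 4)*(o + 2)*(o + 3)*(o + 1)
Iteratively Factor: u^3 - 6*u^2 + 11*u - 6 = (u - 2)*(u^2 - 4*u + 3) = (u - 3)*(u - 2)*(u - 1)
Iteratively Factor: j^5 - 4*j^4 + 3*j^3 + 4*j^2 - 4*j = (j)*(j^4 - 4*j^3 + 3*j^2 + 4*j - 4) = j*(j - 2)*(j^3 - 2*j^2 - j + 2) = j*(j - 2)*(j + 1)*(j^2 - 3*j + 2) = j*(j - 2)*(j - 1)*(j + 1)*(j - 2)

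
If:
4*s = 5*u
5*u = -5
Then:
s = -5/4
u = -1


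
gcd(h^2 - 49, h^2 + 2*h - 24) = 1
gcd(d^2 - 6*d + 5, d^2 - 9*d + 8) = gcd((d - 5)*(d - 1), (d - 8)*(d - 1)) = d - 1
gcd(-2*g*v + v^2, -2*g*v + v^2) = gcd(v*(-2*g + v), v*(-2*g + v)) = -2*g*v + v^2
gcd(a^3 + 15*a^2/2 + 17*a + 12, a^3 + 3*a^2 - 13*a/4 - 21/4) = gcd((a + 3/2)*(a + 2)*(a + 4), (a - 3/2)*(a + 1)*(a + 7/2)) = 1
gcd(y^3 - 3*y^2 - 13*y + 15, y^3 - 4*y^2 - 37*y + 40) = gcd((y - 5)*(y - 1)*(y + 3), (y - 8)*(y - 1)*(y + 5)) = y - 1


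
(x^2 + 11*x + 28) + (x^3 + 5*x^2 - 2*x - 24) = x^3 + 6*x^2 + 9*x + 4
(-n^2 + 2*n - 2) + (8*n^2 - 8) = 7*n^2 + 2*n - 10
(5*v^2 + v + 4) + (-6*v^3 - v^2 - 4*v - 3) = -6*v^3 + 4*v^2 - 3*v + 1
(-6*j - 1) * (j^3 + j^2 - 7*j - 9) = -6*j^4 - 7*j^3 + 41*j^2 + 61*j + 9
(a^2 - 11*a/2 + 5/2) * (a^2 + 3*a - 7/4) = a^4 - 5*a^3/2 - 63*a^2/4 + 137*a/8 - 35/8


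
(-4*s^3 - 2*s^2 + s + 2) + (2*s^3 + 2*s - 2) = -2*s^3 - 2*s^2 + 3*s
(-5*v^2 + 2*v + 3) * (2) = -10*v^2 + 4*v + 6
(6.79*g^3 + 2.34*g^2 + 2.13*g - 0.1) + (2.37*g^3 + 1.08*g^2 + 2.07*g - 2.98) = 9.16*g^3 + 3.42*g^2 + 4.2*g - 3.08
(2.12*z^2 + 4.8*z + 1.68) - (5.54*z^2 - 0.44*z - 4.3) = -3.42*z^2 + 5.24*z + 5.98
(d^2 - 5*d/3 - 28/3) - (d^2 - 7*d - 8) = 16*d/3 - 4/3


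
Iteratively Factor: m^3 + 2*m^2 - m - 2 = (m + 2)*(m^2 - 1) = (m - 1)*(m + 2)*(m + 1)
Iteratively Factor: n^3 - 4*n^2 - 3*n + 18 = (n + 2)*(n^2 - 6*n + 9) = (n - 3)*(n + 2)*(n - 3)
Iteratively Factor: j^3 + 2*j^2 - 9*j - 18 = (j + 2)*(j^2 - 9) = (j + 2)*(j + 3)*(j - 3)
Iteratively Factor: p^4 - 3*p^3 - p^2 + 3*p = (p - 1)*(p^3 - 2*p^2 - 3*p) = (p - 3)*(p - 1)*(p^2 + p) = (p - 3)*(p - 1)*(p + 1)*(p)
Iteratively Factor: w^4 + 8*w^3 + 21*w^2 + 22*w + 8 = (w + 4)*(w^3 + 4*w^2 + 5*w + 2) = (w + 2)*(w + 4)*(w^2 + 2*w + 1) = (w + 1)*(w + 2)*(w + 4)*(w + 1)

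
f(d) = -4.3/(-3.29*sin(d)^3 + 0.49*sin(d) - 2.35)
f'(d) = -4.3*(9.87*sin(d)^2*cos(d) - 0.49*cos(d))/(-3.29*sin(d)^3 + 0.49*sin(d) - 2.35)^2 = (2.107 - 42.441*sin(d)^2)*cos(d)/(3.29*sin(d)^3 - 0.49*sin(d) + 2.35)^2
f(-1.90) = 166.97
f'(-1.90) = 17499.22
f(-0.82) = 3.02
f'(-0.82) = -6.94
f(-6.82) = 1.99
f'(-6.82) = -1.66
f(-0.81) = 2.96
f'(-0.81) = -6.57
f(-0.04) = 1.81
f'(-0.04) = 0.36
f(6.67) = 1.84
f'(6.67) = -0.66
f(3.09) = 1.85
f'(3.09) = -0.37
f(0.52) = 1.71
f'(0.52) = -1.15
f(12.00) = 2.04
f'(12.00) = -1.93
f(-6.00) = 1.88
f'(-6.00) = -0.22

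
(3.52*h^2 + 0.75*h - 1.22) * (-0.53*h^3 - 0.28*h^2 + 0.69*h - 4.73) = -1.8656*h^5 - 1.3831*h^4 + 2.8654*h^3 - 15.7905*h^2 - 4.3893*h + 5.7706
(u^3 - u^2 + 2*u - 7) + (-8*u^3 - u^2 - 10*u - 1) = -7*u^3 - 2*u^2 - 8*u - 8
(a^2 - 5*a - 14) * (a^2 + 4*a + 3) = a^4 - a^3 - 31*a^2 - 71*a - 42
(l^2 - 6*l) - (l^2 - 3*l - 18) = 18 - 3*l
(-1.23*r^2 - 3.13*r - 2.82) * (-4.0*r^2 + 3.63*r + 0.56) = 4.92*r^4 + 8.0551*r^3 - 0.7707*r^2 - 11.9894*r - 1.5792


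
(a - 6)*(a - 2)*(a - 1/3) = a^3 - 25*a^2/3 + 44*a/3 - 4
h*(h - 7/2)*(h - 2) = h^3 - 11*h^2/2 + 7*h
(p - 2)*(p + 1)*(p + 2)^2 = p^4 + 3*p^3 - 2*p^2 - 12*p - 8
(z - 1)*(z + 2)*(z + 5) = z^3 + 6*z^2 + 3*z - 10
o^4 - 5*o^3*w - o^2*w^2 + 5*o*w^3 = o*(o - 5*w)*(o - w)*(o + w)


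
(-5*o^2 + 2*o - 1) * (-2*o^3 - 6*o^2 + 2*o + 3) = 10*o^5 + 26*o^4 - 20*o^3 - 5*o^2 + 4*o - 3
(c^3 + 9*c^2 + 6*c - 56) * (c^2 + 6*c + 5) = c^5 + 15*c^4 + 65*c^3 + 25*c^2 - 306*c - 280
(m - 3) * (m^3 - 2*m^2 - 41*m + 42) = m^4 - 5*m^3 - 35*m^2 + 165*m - 126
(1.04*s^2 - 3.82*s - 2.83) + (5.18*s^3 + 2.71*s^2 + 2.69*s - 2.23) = 5.18*s^3 + 3.75*s^2 - 1.13*s - 5.06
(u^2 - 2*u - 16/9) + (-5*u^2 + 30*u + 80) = -4*u^2 + 28*u + 704/9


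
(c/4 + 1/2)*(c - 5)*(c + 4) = c^3/4 + c^2/4 - 11*c/2 - 10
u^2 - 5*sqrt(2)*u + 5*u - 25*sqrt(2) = (u + 5)*(u - 5*sqrt(2))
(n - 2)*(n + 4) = n^2 + 2*n - 8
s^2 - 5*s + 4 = (s - 4)*(s - 1)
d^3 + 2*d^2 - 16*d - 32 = (d - 4)*(d + 2)*(d + 4)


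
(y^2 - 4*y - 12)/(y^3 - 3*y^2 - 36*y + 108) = (y + 2)/(y^2 + 3*y - 18)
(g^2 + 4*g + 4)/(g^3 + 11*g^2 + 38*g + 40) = (g + 2)/(g^2 + 9*g + 20)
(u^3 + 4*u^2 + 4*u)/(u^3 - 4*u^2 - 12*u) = (u + 2)/(u - 6)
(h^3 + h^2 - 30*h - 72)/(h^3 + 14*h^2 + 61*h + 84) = (h - 6)/(h + 7)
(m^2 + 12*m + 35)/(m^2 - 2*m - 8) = (m^2 + 12*m + 35)/(m^2 - 2*m - 8)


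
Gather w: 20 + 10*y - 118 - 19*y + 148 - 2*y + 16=66 - 11*y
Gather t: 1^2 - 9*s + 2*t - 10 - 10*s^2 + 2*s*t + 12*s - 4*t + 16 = -10*s^2 + 3*s + t*(2*s - 2) + 7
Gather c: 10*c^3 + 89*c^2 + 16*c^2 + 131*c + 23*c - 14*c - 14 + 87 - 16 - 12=10*c^3 + 105*c^2 + 140*c + 45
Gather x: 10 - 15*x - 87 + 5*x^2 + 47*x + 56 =5*x^2 + 32*x - 21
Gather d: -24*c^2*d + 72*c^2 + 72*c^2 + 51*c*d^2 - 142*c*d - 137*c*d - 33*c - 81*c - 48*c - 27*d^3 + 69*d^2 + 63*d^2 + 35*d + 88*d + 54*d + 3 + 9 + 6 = 144*c^2 - 162*c - 27*d^3 + d^2*(51*c + 132) + d*(-24*c^2 - 279*c + 177) + 18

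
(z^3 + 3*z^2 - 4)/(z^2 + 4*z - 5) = (z^2 + 4*z + 4)/(z + 5)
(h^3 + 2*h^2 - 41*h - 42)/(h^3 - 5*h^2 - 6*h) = (h + 7)/h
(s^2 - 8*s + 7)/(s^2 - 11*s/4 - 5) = 4*(-s^2 + 8*s - 7)/(-4*s^2 + 11*s + 20)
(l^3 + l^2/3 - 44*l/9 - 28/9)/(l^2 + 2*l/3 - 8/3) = (9*l^2 - 15*l - 14)/(3*(3*l - 4))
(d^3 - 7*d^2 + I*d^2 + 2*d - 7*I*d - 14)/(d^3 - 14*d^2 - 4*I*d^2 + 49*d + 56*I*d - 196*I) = (d^2 + I*d + 2)/(d^2 - d*(7 + 4*I) + 28*I)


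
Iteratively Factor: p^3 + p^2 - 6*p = (p)*(p^2 + p - 6) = p*(p + 3)*(p - 2)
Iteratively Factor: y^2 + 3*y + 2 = (y + 2)*(y + 1)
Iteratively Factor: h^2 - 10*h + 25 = (h - 5)*(h - 5)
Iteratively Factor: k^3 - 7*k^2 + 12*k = (k - 4)*(k^2 - 3*k) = (k - 4)*(k - 3)*(k)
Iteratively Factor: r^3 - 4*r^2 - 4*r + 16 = (r - 4)*(r^2 - 4) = (r - 4)*(r - 2)*(r + 2)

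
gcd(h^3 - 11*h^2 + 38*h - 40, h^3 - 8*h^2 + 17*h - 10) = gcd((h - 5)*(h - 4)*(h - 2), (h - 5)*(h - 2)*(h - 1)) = h^2 - 7*h + 10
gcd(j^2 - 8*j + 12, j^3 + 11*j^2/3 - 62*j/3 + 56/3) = j - 2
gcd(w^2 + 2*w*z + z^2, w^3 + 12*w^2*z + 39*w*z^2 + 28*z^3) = w + z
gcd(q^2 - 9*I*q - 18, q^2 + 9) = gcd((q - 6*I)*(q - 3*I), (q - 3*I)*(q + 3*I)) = q - 3*I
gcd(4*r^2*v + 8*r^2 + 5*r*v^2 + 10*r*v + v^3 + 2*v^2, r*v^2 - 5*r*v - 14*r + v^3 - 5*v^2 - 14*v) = r*v + 2*r + v^2 + 2*v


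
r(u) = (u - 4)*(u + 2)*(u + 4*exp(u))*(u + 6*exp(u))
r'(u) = (u - 4)*(u + 2)*(u + 4*exp(u))*(6*exp(u) + 1) + (u - 4)*(u + 2)*(u + 6*exp(u))*(4*exp(u) + 1) + (u - 4)*(u + 4*exp(u))*(u + 6*exp(u)) + (u + 2)*(u + 4*exp(u))*(u + 6*exp(u)) = 10*u^3*exp(u) + 4*u^3 + 48*u^2*exp(2*u) + 10*u^2*exp(u) - 6*u^2 - 48*u*exp(2*u) - 120*u*exp(u) - 16*u - 432*exp(2*u) - 80*exp(u)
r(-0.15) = -126.76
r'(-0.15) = -364.85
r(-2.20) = 3.34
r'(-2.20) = -23.63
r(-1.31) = 0.26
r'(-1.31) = 0.19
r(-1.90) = -0.77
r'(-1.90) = -5.17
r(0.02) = -202.47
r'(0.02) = -534.99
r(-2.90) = 42.77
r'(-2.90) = -95.33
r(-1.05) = -1.76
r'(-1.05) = -18.79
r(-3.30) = 92.11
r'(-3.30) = -153.53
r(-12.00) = 23039.88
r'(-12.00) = -7584.09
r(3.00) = -51469.29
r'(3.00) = -59694.59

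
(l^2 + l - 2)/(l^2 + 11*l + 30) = (l^2 + l - 2)/(l^2 + 11*l + 30)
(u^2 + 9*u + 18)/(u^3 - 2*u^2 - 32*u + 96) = (u + 3)/(u^2 - 8*u + 16)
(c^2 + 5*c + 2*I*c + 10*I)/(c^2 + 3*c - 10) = (c + 2*I)/(c - 2)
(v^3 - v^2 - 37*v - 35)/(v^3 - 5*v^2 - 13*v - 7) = (v + 5)/(v + 1)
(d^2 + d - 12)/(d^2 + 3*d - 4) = (d - 3)/(d - 1)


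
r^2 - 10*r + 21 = (r - 7)*(r - 3)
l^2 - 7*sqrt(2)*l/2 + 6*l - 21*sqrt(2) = (l + 6)*(l - 7*sqrt(2)/2)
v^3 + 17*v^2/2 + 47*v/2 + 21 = (v + 2)*(v + 3)*(v + 7/2)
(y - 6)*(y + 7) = y^2 + y - 42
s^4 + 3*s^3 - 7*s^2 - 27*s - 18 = (s - 3)*(s + 1)*(s + 2)*(s + 3)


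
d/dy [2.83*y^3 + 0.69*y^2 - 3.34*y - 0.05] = 8.49*y^2 + 1.38*y - 3.34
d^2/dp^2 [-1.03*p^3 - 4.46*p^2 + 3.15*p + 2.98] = -6.18*p - 8.92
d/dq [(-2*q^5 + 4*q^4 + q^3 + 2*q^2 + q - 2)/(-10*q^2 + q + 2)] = 2*(30*q^6 - 44*q^5 - 9*q^4 + 17*q^3 + 9*q^2 - 16*q + 2)/(100*q^4 - 20*q^3 - 39*q^2 + 4*q + 4)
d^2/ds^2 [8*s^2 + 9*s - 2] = 16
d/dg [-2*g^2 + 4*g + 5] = 4 - 4*g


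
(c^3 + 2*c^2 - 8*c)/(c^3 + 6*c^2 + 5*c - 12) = c*(c - 2)/(c^2 + 2*c - 3)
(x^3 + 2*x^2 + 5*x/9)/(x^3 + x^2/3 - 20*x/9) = (3*x + 1)/(3*x - 4)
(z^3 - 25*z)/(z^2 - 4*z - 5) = z*(z + 5)/(z + 1)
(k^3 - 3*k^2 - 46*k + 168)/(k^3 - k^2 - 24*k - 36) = (k^2 + 3*k - 28)/(k^2 + 5*k + 6)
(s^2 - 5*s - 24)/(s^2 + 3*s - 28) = (s^2 - 5*s - 24)/(s^2 + 3*s - 28)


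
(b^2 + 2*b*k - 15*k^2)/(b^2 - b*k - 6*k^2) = (b + 5*k)/(b + 2*k)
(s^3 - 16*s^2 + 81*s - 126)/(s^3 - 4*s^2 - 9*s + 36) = (s^2 - 13*s + 42)/(s^2 - s - 12)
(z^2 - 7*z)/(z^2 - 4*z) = (z - 7)/(z - 4)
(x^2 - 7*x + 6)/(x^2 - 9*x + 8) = (x - 6)/(x - 8)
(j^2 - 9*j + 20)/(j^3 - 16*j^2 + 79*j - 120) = (j - 4)/(j^2 - 11*j + 24)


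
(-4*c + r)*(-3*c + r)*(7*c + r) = 84*c^3 - 37*c^2*r + r^3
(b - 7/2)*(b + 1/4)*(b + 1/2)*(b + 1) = b^4 - 7*b^3/4 - 21*b^2/4 - 47*b/16 - 7/16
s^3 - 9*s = s*(s - 3)*(s + 3)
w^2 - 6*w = w*(w - 6)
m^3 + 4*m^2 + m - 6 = (m - 1)*(m + 2)*(m + 3)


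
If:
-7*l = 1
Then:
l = -1/7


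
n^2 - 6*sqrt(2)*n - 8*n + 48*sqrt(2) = (n - 8)*(n - 6*sqrt(2))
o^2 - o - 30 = (o - 6)*(o + 5)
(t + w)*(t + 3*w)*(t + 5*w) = t^3 + 9*t^2*w + 23*t*w^2 + 15*w^3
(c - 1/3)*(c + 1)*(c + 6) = c^3 + 20*c^2/3 + 11*c/3 - 2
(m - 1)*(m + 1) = m^2 - 1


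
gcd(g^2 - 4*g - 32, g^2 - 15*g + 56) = g - 8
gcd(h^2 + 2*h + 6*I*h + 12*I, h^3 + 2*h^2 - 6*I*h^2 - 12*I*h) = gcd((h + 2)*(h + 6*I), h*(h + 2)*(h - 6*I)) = h + 2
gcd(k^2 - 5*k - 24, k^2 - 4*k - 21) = k + 3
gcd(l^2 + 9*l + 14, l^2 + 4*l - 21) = l + 7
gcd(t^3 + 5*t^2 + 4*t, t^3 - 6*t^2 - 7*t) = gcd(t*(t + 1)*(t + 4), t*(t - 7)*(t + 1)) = t^2 + t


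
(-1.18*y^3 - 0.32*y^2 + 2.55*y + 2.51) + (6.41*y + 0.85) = -1.18*y^3 - 0.32*y^2 + 8.96*y + 3.36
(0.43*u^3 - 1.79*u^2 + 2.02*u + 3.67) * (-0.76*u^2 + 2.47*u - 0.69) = -0.3268*u^5 + 2.4225*u^4 - 6.2532*u^3 + 3.4353*u^2 + 7.6711*u - 2.5323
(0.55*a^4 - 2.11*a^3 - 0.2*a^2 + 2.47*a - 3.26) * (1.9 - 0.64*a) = -0.352*a^5 + 2.3954*a^4 - 3.881*a^3 - 1.9608*a^2 + 6.7794*a - 6.194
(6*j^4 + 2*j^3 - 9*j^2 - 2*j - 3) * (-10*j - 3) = -60*j^5 - 38*j^4 + 84*j^3 + 47*j^2 + 36*j + 9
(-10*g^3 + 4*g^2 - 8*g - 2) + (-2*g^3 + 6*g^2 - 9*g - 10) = -12*g^3 + 10*g^2 - 17*g - 12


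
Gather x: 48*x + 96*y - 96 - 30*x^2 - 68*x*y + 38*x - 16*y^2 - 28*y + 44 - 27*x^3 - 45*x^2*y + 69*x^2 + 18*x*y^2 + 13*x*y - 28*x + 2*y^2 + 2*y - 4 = -27*x^3 + x^2*(39 - 45*y) + x*(18*y^2 - 55*y + 58) - 14*y^2 + 70*y - 56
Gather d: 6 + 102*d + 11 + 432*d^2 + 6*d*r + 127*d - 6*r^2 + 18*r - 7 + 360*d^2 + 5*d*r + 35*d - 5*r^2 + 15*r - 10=792*d^2 + d*(11*r + 264) - 11*r^2 + 33*r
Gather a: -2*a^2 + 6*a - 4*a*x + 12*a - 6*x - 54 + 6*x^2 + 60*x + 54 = -2*a^2 + a*(18 - 4*x) + 6*x^2 + 54*x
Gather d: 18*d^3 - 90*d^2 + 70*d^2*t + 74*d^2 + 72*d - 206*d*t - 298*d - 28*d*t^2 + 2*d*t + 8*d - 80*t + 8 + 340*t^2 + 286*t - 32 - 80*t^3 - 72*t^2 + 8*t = 18*d^3 + d^2*(70*t - 16) + d*(-28*t^2 - 204*t - 218) - 80*t^3 + 268*t^2 + 214*t - 24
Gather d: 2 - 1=1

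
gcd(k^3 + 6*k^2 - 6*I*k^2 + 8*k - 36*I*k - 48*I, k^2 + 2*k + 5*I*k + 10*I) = k + 2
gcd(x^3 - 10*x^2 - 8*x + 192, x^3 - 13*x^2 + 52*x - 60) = x - 6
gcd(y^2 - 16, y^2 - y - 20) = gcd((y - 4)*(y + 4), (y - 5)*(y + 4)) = y + 4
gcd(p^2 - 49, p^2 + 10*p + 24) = 1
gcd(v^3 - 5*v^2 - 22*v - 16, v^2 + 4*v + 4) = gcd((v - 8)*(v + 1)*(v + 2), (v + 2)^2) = v + 2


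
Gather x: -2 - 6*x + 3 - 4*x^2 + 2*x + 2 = -4*x^2 - 4*x + 3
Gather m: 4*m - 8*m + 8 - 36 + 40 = 12 - 4*m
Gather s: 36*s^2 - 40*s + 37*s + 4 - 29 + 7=36*s^2 - 3*s - 18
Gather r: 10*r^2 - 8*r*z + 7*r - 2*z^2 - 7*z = 10*r^2 + r*(7 - 8*z) - 2*z^2 - 7*z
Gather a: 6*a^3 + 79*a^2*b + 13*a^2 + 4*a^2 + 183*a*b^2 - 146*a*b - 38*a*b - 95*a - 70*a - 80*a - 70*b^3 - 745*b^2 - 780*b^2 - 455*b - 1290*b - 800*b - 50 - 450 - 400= 6*a^3 + a^2*(79*b + 17) + a*(183*b^2 - 184*b - 245) - 70*b^3 - 1525*b^2 - 2545*b - 900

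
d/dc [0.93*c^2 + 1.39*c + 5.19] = 1.86*c + 1.39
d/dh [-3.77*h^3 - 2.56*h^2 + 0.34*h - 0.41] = -11.31*h^2 - 5.12*h + 0.34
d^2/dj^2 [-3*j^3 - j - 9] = -18*j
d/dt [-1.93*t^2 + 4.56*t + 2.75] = 4.56 - 3.86*t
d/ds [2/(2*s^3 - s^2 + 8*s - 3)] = 4*(-3*s^2 + s - 4)/(2*s^3 - s^2 + 8*s - 3)^2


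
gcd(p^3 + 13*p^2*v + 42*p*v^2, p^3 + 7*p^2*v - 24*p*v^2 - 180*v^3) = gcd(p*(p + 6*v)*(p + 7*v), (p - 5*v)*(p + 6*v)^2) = p + 6*v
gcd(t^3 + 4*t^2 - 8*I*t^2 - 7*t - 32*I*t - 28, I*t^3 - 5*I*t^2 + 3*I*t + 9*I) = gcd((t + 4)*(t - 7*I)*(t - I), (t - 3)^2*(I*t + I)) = 1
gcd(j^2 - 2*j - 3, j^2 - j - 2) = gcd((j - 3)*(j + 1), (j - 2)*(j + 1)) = j + 1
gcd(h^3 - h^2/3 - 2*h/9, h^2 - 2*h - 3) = 1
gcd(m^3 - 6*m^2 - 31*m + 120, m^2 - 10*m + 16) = m - 8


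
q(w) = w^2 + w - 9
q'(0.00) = 1.00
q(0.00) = -9.00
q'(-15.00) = -29.00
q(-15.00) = 201.00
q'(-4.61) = -8.22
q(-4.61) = 7.64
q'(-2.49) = -3.98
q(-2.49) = -5.29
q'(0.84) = 2.68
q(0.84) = -7.45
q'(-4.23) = -7.46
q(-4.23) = 4.66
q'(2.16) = 5.32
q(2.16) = -2.17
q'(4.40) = 9.80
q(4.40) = 14.76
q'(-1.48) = -1.96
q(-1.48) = -8.29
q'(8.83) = 18.66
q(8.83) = 77.80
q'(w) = 2*w + 1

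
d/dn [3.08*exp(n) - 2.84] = 3.08*exp(n)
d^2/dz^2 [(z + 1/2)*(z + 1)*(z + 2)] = 6*z + 7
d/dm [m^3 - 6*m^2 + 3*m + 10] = 3*m^2 - 12*m + 3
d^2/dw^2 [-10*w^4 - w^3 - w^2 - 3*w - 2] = -120*w^2 - 6*w - 2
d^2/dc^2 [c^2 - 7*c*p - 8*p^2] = 2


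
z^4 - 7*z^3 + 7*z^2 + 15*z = z*(z - 5)*(z - 3)*(z + 1)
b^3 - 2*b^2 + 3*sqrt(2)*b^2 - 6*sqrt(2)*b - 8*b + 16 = (b - 2)*(b - sqrt(2))*(b + 4*sqrt(2))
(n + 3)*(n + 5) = n^2 + 8*n + 15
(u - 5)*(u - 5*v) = u^2 - 5*u*v - 5*u + 25*v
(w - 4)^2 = w^2 - 8*w + 16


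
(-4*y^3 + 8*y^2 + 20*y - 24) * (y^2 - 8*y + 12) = -4*y^5 + 40*y^4 - 92*y^3 - 88*y^2 + 432*y - 288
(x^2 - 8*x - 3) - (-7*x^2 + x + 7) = 8*x^2 - 9*x - 10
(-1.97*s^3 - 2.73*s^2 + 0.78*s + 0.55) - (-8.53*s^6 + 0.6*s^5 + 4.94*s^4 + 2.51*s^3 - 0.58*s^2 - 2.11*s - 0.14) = 8.53*s^6 - 0.6*s^5 - 4.94*s^4 - 4.48*s^3 - 2.15*s^2 + 2.89*s + 0.69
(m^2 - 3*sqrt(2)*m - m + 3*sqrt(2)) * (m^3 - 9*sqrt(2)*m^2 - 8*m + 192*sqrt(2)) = m^5 - 12*sqrt(2)*m^4 - m^4 + 12*sqrt(2)*m^3 + 46*m^3 - 46*m^2 + 216*sqrt(2)*m^2 - 1152*m - 216*sqrt(2)*m + 1152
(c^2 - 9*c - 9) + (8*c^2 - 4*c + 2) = 9*c^2 - 13*c - 7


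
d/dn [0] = 0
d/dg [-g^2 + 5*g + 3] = 5 - 2*g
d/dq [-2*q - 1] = -2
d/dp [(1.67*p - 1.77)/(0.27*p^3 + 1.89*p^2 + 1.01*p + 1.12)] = (-0.9018*p^3 - 1.7226*p^2 + 6.6906*p + 3.6581)/(0.0729*p^6 + 1.0206*p^5 + 4.1175*p^4 + 4.4226*p^3 + 5.2537*p^2 + 2.2624*p + 1.2544)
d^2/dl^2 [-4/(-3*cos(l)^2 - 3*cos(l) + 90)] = (-16*sin(l)^4/3 + 164*sin(l)^2 - 35*cos(l) - cos(3*l) - 76)/((cos(l) - 5)^3*(cos(l) + 6)^3)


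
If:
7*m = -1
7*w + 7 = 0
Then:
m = -1/7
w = -1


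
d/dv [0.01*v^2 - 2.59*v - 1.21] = 0.02*v - 2.59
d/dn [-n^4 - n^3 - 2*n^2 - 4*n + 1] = -4*n^3 - 3*n^2 - 4*n - 4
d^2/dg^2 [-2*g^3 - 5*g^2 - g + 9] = -12*g - 10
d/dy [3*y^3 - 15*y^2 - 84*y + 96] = 9*y^2 - 30*y - 84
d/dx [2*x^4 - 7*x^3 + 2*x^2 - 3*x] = 8*x^3 - 21*x^2 + 4*x - 3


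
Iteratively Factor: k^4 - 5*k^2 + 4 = (k + 1)*(k^3 - k^2 - 4*k + 4) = (k + 1)*(k + 2)*(k^2 - 3*k + 2) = (k - 2)*(k + 1)*(k + 2)*(k - 1)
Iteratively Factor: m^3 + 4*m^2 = (m)*(m^2 + 4*m) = m^2*(m + 4)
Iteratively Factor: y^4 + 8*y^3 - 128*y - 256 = (y + 4)*(y^3 + 4*y^2 - 16*y - 64) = (y - 4)*(y + 4)*(y^2 + 8*y + 16) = (y - 4)*(y + 4)^2*(y + 4)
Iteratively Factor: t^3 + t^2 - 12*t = (t + 4)*(t^2 - 3*t) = t*(t + 4)*(t - 3)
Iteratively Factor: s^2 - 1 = (s - 1)*(s + 1)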